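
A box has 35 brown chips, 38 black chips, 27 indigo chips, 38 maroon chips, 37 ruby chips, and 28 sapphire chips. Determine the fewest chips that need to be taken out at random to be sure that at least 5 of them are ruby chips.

171

In the worst case for collecting ruby chips, every non-ruby chip comes out first.
There are 35 + 38 + 27 + 38 + 28 = 166 non-ruby chips altogether.
After those, each further chip must be ruby, so 166 + 5 = 171 draws guarantee 5 ruby chips.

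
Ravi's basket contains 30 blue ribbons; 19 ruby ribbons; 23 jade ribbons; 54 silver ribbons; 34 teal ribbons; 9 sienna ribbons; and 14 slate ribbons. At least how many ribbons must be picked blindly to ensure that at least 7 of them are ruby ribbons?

In the worst case for collecting ruby ribbons, every non-ruby ribbon comes out first.
There are 30 + 23 + 54 + 34 + 9 + 14 = 164 non-ruby ribbons altogether.
After those, each further ribbon must be ruby, so 164 + 7 = 171 draws guarantee 7 ruby ribbons.

171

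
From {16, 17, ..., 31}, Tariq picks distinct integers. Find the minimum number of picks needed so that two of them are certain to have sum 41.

12

Group the elements by complementary pair {x, 41−x}: {16,25}, {17,24}, {18,23}, …, giving 5 two-element pairs and 6 integers whose partner 41−x falls outside [16,31].
Pigeonhole: treating each of those 11 groups as a pigeonhole, one can pick one integer per group — 11 integers — with no two summing to 41.
The 12th integer lands in an occupied pair, forcing a sum of 41.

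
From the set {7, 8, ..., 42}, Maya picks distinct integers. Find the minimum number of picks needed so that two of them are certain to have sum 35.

Group the elements by complementary pair {x, 35−x}: {7,28}, {8,27}, {9,26}, …, giving 11 two-element pairs and 14 integers whose partner 35−x falls outside [7,42].
Treating each of those 25 groups as a pigeonhole, one can pick one integer per group — 25 integers — with no two summing to 35.
The 26th integer lands in an occupied pair, forcing a sum of 35.

26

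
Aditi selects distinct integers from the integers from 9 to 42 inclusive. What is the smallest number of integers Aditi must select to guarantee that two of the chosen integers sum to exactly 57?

21

Group the elements by complementary pair {x, 57−x}: {15,42}, {16,41}, {17,40}, …, giving 14 two-element pairs and 6 integers whose partner 57−x falls outside [9,42].
By pigeonhole, treating each of those 20 groups as a pigeonhole, one can pick one integer per group — 20 integers — with no two summing to 57.
The 21st integer lands in an occupied pair, forcing a sum of 57.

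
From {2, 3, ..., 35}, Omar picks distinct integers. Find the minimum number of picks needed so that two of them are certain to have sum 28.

23

Group the elements by complementary pair {x, 28−x}: {2,26}, {3,25}, {4,24}, …, giving 12 two-element pairs, the single value 14 (it cannot pair with itself since the integers are distinct), and 9 integers whose partner 28−x falls outside [2,35].
Pigeonhole: treating each of those 22 groups as a pigeonhole, one can pick one integer per group — 22 integers — with no two summing to 28.
The 23rd integer lands in an occupied pair, forcing a sum of 28.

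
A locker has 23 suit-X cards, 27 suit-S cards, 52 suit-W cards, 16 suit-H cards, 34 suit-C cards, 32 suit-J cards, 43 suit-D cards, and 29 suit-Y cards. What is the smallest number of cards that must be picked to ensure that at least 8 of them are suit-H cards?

In the worst case for collecting suit-H cards, every non-suit-H card comes out first.
There are 23 + 27 + 52 + 34 + 32 + 43 + 29 = 240 non-suit-H cards altogether.
After those, each further card must be suit-H, so 240 + 8 = 248 draws guarantee 8 suit-H cards.

248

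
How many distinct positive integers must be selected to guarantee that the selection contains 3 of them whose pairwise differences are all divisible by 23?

47

Integers whose pairwise differences are multiples of 23 are exactly those sharing a remainder mod 23. By the pigeonhole principle, the 23 residue classes mod 23 are the pigeonholes.
With 46 integers one could put 2 in each residue class and have no class reach 3.
The 47th integer pushes some class to 3, so 23·2 + 1 = 47.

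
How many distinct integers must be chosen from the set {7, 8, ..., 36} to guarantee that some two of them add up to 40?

Two chosen integers sum to 40 exactly when both halves of some pair {x, 40−x} with 7 ≤ x ≤ 40−x ≤ 33 are chosen — 13 such pairs.
The remaining 4 elements (those with no distinct partner in range) can never complete a 40-sum, so the worst case takes all of them and one from each pair: 4 + 13 = 17.
The 18th integer has to be the second member of some pair, so 17 + 1 = 18.

18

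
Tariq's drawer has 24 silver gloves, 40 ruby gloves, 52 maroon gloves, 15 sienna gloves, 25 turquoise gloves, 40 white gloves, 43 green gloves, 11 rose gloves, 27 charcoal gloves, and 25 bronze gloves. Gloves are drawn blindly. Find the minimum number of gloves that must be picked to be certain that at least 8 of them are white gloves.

270

In the worst case for collecting white gloves, every non-white glove comes out first.
There are 24 + 40 + 52 + 15 + 25 + 43 + 11 + 27 + 25 = 262 non-white gloves altogether.
After those, each further glove must be white, so 262 + 8 = 270 draws guarantee 8 white gloves.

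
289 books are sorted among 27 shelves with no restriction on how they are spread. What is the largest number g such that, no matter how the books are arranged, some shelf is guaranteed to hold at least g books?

11

By pigeonhole, the 27 shelves are the holes and the 289 books are the pigeons.
If every shelf held at most 10 books, the total would be at most 27 × 10 = 270, which is less than 289.
So some shelf holds at least ⌈289/27⌉ = 11 books.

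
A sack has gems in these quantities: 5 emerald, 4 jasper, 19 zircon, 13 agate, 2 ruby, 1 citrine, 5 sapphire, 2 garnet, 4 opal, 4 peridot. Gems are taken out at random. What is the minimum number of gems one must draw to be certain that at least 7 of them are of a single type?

40

An adversary could hand out at most 6 gems per type (8 types run out sooner): 5 + 4 + 6 + 6 + 2 + 1 + 5 + 2 + 4 + 4 = 39 gems and still no type has 7.
One more gem lands in a type already at 6, so 40 draws are enough and 39 are not.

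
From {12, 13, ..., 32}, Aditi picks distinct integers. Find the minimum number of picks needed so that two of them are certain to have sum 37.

15

Group the elements by complementary pair {x, 37−x}: {12,25}, {13,24}, {14,23}, …, giving 7 two-element pairs and 7 integers whose partner 37−x falls outside [12,32].
By pigeonhole, treating each of those 14 groups as a pigeonhole, one can pick one integer per group — 14 integers — with no two summing to 37.
The 15th integer lands in an occupied pair, forcing a sum of 37.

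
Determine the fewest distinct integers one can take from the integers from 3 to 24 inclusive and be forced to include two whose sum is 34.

Two chosen integers sum to 34 exactly when both halves of some pair {x, 34−x} with 10 ≤ x ≤ 34−x ≤ 24 are chosen — 7 such pairs.
The remaining 8 elements (those with no distinct partner in range) can never complete a 34-sum, so the worst case takes all of them and one from each pair: 8 + 7 = 15.
Pigeonhole: the 16th integer has to be the second member of some pair, so 15 + 1 = 16.

16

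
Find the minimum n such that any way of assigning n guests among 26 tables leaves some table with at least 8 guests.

With 182 guests one could put exactly 7 in each of the 26 tables, and no table would reach 8.
Pigeonhole: one more guest must land in a table that already has 7, giving it 8.
So 26 × 7 + 1 = 183 guests are required.

183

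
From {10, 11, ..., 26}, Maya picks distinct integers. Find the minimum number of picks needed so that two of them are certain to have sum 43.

A set avoiding the sum 43 can contain at most one of each pair {x, 43−x}, plus the 7 elements whose complement lies outside the range.
The integers 10, …, 21 (12 of them) are such a set: any two sum to at least 10+11 = 21 and at most 20+21 = 41 < 43.
Pigeonhole: any 13th integer completes one of the 5 pairs, so 13 choices force a sum of 43.

13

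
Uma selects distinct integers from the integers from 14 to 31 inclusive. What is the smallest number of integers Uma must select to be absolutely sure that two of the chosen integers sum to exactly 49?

12

A set avoiding the sum 49 can contain at most one of each pair {x, 49−x}, plus the 4 elements whose complement lies outside the range.
The integers 14, …, 24 (11 of them) are such a set: any two sum to at least 14+15 = 29 and at most 23+24 = 47 < 49.
Any 12th integer completes one of the 7 pairs, so 12 choices force a sum of 49.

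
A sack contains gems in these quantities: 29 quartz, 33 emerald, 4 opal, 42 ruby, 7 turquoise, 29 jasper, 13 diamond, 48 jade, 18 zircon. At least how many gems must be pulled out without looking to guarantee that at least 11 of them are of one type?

Pigeonhole: put each drawn gem into a box by type. The largest draw with every box below 11 takes min(count, 10) from each type; types with fewer than 10 contribute all they have.
Σ min(cᵢ, 10) = 10 + 10 + 4 + 10 + 7 + 10 + 10 + 10 + 10 = 81.
Draw number 81 + 1 = 82 must push one box to 11.

82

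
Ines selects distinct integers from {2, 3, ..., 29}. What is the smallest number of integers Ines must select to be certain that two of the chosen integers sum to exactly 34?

A set avoiding the sum 34 can contain at most one of each pair {x, 34−x}, plus the 4 elements whose complement lies outside the range or equal to its own complement.
The integers 2, …, 17 (16 of them) are such a set: any two sum to at least 2+3 = 5 and at most 16+17 = 33 < 34.
Any 17th integer completes one of the 12 pairs, so 17 choices force a sum of 34.

17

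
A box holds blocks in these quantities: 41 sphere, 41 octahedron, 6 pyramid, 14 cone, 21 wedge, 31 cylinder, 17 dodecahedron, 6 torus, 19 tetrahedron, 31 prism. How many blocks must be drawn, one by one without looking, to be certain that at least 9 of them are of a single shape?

77

An adversary could hand out at most 8 blocks per shape (pyramid, torus run out sooner): 8 + 8 + 6 + 8 + 8 + 8 + 8 + 6 + 8 + 8 = 76 blocks and still no shape has 9.
One more block lands in a shape already at 8, so 77 draws are enough and 76 are not.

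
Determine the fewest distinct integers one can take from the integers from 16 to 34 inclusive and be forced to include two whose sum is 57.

14

Two chosen integers sum to 57 exactly when both halves of some pair {x, 57−x} with 23 ≤ x ≤ 57−x ≤ 34 are chosen — 6 such pairs.
The remaining 7 elements (those with no distinct partner in range) can never complete a 57-sum, so the worst case takes all of them and one from each pair: 7 + 6 = 13.
By the pigeonhole principle, the 14th integer has to be the second member of some pair, so 13 + 1 = 14.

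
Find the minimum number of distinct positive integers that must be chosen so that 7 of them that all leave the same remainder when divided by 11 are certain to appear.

The 11 residue classes mod 11 are the pigeonholes.
With 66 integers one could put 6 in each residue class and have no class reach 7.
The 67th integer pushes some class to 7, so 11·6 + 1 = 67.

67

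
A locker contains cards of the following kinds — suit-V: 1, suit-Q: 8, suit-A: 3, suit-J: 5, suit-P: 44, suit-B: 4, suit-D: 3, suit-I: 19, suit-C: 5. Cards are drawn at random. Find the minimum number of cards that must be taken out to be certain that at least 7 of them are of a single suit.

By pigeonhole, the 9 suits are the holes; the cards drawn are the pigeons.
To avoid 7 of any one suit, the worst case takes at most 6 of each suit, or every card of a suit that has fewer than 6.
That gives 1 + 6 + 3 + 5 + 6 + 4 + 3 + 6 + 5 = 39 cards with no suit reaching 7.
The next card forces some suit to 7, so 39 + 1 = 40.

40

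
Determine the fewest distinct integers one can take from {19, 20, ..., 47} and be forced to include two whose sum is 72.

Two chosen integers sum to 72 exactly when both halves of some pair {x, 72−x} with 25 ≤ x ≤ 72−x ≤ 47 are chosen — 11 such pairs.
The remaining 7 elements (those with no distinct partner in range) can never complete a 72-sum, so the worst case takes all of them and one from each pair: 7 + 11 = 18.
By the pigeonhole principle, the 19th integer has to be the second member of some pair, so 18 + 1 = 19.

19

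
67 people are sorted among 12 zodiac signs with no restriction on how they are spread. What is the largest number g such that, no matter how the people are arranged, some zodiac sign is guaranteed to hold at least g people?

6

Pigeonhole: the 12 zodiac signs are the holes and the 67 people are the pigeons.
If every zodiac sign held at most 5 people, the total would be at most 12 × 5 = 60, which is less than 67.
So some zodiac sign holds at least ⌈67/12⌉ = 6 people.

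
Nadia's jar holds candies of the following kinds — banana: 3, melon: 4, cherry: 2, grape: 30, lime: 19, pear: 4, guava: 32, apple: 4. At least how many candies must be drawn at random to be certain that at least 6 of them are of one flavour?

33

By the pigeonhole principle, put each drawn candy into a box by flavour. The largest draw with every box below 6 takes min(count, 5) from each flavour; flavours with fewer than 5 contribute all they have.
Σ min(cᵢ, 5) = 3 + 4 + 2 + 5 + 5 + 4 + 5 + 4 = 32.
Draw number 32 + 1 = 33 must push one box to 6.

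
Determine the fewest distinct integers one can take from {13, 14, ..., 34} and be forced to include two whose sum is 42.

15

Group the elements by complementary pair {x, 42−x}: {13,29}, {14,28}, {15,27}, …, giving 8 two-element pairs, the single value 21 (it cannot pair with itself since the integers are distinct), and 5 integers whose partner 42−x falls outside [13,34].
Treating each of those 14 groups as a pigeonhole, one can pick one integer per group — 14 integers — with no two summing to 42.
The 15th integer lands in an occupied pair, forcing a sum of 42.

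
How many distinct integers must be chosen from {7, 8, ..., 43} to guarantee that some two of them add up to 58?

24

Group the elements by complementary pair {x, 58−x}: {15,43}, {16,42}, {17,41}, …, giving 14 two-element pairs, the single value 29 (it cannot pair with itself since the integers are distinct), and 8 integers whose partner 58−x falls outside [7,43].
Treating each of those 23 groups as a pigeonhole, one can pick one integer per group — 23 integers — with no two summing to 58.
The 24th integer lands in an occupied pair, forcing a sum of 58.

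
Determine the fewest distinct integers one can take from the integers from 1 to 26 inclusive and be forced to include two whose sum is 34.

Two chosen integers sum to 34 exactly when both halves of some pair {x, 34−x} with 8 ≤ x ≤ 34−x ≤ 26 are chosen — 9 such pairs.
The remaining 8 elements (those with no distinct partner in range) can never complete a 34-sum, so the worst case takes all of them and one from each pair: 8 + 9 = 17.
Pigeonhole: the 18th integer has to be the second member of some pair, so 17 + 1 = 18.

18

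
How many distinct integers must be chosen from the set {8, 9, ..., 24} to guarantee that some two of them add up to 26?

Two chosen integers sum to 26 exactly when both halves of some pair {x, 26−x} with 8 ≤ x ≤ 26−x ≤ 18 are chosen — 5 such pairs.
The remaining 7 elements (those with no distinct partner in range) can never complete a 26-sum, so the worst case takes all of them and one from each pair: 7 + 5 = 12.
The 13th integer has to be the second member of some pair, so 12 + 1 = 13.

13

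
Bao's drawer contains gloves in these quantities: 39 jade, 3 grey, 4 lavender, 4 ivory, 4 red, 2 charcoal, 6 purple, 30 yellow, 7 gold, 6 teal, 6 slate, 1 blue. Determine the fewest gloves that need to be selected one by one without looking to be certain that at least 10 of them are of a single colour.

Pigeonhole: put each drawn glove into a box by colour. The largest draw with every box below 10 takes min(count, 9) from each colour; colours with fewer than 9 contribute all they have.
Σ min(cᵢ, 9) = 9 + 3 + 4 + 4 + 4 + 2 + 6 + 9 + 7 + 6 + 6 + 1 = 61.
Draw number 61 + 1 = 62 must push one box to 10.

62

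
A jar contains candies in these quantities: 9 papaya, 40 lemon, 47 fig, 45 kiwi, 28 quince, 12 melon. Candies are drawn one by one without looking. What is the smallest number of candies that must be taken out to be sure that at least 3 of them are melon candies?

In the worst case for collecting melon candies, every non-melon candy comes out first.
There are 9 + 40 + 47 + 45 + 28 = 169 non-melon candies altogether.
After those, each further candy must be melon, so 169 + 3 = 172 draws guarantee 3 melon candies.

172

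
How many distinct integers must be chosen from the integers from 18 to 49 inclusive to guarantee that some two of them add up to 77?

Group the elements by complementary pair {x, 77−x}: {28,49}, {29,48}, {30,47}, …, giving 11 two-element pairs and 10 integers whose partner 77−x falls outside [18,49].
By the pigeonhole principle, treating each of those 21 groups as a pigeonhole, one can pick one integer per group — 21 integers — with no two summing to 77.
The 22nd integer lands in an occupied pair, forcing a sum of 77.

22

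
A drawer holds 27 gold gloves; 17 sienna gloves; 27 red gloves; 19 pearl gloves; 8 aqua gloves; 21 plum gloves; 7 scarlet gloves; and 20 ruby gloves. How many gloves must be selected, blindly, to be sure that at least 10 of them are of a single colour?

Put each drawn glove into a box by colour. The largest draw with every box below 10 takes min(count, 9) from each colour; colours with fewer than 9 contribute all they have.
Σ min(cᵢ, 9) = 9 + 9 + 9 + 9 + 8 + 9 + 7 + 9 = 69.
Draw number 69 + 1 = 70 must push one box to 10.

70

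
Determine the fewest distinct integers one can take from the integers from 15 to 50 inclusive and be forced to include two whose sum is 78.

Group the elements by complementary pair {x, 78−x}: {28,50}, {29,49}, {30,48}, …, giving 11 two-element pairs, the single value 39 (it cannot pair with itself since the integers are distinct), and 13 integers whose partner 78−x falls outside [15,50].
Pigeonhole: treating each of those 25 groups as a pigeonhole, one can pick one integer per group — 25 integers — with no two summing to 78.
The 26th integer lands in an occupied pair, forcing a sum of 78.

26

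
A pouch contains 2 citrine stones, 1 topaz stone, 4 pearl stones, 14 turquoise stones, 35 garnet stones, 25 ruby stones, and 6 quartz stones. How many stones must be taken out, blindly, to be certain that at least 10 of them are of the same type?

Put each drawn stone into a box by type. The largest draw with every box below 10 takes min(count, 9) from each type; types with fewer than 9 contribute all they have.
Σ min(cᵢ, 9) = 2 + 1 + 4 + 9 + 9 + 9 + 6 = 40.
Draw number 40 + 1 = 41 must push one box to 10.

41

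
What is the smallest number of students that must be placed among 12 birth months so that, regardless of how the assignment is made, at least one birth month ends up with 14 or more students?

157

With 156 students one could put exactly 13 in each of the 12 birth months, and no birth month would reach 14.
Pigeonhole: one more student must land in a birth month that already has 13, giving it 14.
So 12 × 13 + 1 = 157 students are required.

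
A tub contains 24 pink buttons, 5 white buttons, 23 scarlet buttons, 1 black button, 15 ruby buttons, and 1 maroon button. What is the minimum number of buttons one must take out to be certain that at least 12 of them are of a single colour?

Pigeonhole: the 6 colours are the holes; the buttons drawn are the pigeons.
To avoid 12 of any one colour, the worst case takes at most 11 of each colour, or every button of a colour that has fewer than 11.
That gives 11 + 5 + 11 + 1 + 11 + 1 = 40 buttons with no colour reaching 12.
The next button forces some colour to 12, so 40 + 1 = 41.

41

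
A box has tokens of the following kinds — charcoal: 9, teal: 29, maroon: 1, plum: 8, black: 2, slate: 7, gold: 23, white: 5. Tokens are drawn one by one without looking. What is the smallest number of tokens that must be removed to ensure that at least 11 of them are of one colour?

53

An adversary could hand out at most 10 tokens per colour (6 colours run out sooner): 9 + 10 + 1 + 8 + 2 + 7 + 10 + 5 = 52 tokens and still no colour has 11.
By the pigeonhole principle, one more token lands in a colour already at 10, so 53 draws are enough and 52 are not.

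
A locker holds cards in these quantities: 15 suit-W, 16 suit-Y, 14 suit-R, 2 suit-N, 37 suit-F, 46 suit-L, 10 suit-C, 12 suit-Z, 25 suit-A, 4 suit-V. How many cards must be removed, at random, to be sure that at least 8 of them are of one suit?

63

The 10 suits are the holes; the cards drawn are the pigeons.
To avoid 8 of any one suit, the worst case takes at most 7 of each suit, or every card of a suit that has fewer than 7.
That gives 7 + 7 + 7 + 2 + 7 + 7 + 7 + 7 + 7 + 4 = 62 cards with no suit reaching 8.
The next card forces some suit to 8, so 62 + 1 = 63.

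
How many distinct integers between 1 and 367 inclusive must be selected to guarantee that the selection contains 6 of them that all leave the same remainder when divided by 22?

The 22 residue classes mod 22 are the pigeonholes.
With 110 integers one could put 5 in each residue class and have no class reach 6.
The 111th integer pushes some class to 6, so 22·5 + 1 = 111.

111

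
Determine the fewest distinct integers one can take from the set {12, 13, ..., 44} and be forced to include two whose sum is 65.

Two chosen integers sum to 65 exactly when both halves of some pair {x, 65−x} with 21 ≤ x ≤ 65−x ≤ 44 are chosen — 12 such pairs.
The remaining 9 elements (those with no distinct partner in range) can never complete a 65-sum, so the worst case takes all of them and one from each pair: 9 + 12 = 21.
The 22nd integer has to be the second member of some pair, so 21 + 1 = 22.

22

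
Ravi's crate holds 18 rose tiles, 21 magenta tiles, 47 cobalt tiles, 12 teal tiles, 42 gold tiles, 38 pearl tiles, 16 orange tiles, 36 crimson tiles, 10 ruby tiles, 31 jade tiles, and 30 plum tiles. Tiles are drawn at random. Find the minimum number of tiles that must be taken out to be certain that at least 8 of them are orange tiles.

293

In the worst case for collecting orange tiles, every non-orange tile comes out first.
There are 18 + 21 + 47 + 12 + 42 + 38 + 36 + 10 + 31 + 30 = 285 non-orange tiles altogether.
After those, each further tile must be orange, so 285 + 8 = 293 draws guarantee 8 orange tiles.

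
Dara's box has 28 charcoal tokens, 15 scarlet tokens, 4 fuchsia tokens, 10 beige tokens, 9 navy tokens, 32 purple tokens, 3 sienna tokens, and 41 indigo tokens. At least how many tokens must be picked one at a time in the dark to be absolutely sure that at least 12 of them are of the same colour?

71

An adversary could hand out at most 11 tokens per colour (4 colours run out sooner): 11 + 11 + 4 + 10 + 9 + 11 + 3 + 11 = 70 tokens and still no colour has 12.
By pigeonhole, one more token lands in a colour already at 11, so 71 draws are enough and 70 are not.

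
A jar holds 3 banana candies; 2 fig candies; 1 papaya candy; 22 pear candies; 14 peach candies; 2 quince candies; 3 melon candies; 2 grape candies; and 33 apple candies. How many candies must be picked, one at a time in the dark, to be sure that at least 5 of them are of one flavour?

26

Put each drawn candy into a box by flavour. The largest draw with every box below 5 takes min(count, 4) from each flavour; flavours with fewer than 4 contribute all they have.
Σ min(cᵢ, 4) = 3 + 2 + 1 + 4 + 4 + 2 + 3 + 2 + 4 = 25.
Draw number 25 + 1 = 26 must push one box to 5.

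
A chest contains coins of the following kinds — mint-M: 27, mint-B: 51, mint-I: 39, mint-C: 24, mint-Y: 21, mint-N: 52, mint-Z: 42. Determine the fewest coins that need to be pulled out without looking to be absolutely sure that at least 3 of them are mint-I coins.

220

In the worst case for collecting mint-I coins, every non-mint-I coin comes out first.
There are 27 + 51 + 24 + 21 + 52 + 42 = 217 non-mint-I coins altogether.
After those, each further coin must be mint-I, so 217 + 3 = 220 draws guarantee 3 mint-I coins.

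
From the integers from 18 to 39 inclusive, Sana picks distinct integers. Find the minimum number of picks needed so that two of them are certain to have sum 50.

16

Two chosen integers sum to 50 exactly when both halves of some pair {x, 50−x} with 18 ≤ x ≤ 50−x ≤ 32 are chosen — 7 such pairs.
The remaining 8 elements (those with no distinct partner in range) can never complete a 50-sum, so the worst case takes all of them and one from each pair: 8 + 7 = 15.
Pigeonhole: the 16th integer has to be the second member of some pair, so 15 + 1 = 16.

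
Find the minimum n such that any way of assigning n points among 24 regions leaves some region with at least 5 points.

With 96 points one could put exactly 4 in each of the 24 regions, and no region would reach 5.
One more point must land in a region that already has 4, giving it 5.
So 24 × 4 + 1 = 97 points are required.

97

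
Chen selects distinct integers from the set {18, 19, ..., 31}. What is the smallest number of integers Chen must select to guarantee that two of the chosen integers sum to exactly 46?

10

Group the elements by complementary pair {x, 46−x}: {18,28}, {19,27}, {20,26}, …, giving 5 two-element pairs, the single value 23 (it cannot pair with itself since the integers are distinct), and 3 integers whose partner 46−x falls outside [18,31].
Treating each of those 9 groups as a pigeonhole, one can pick one integer per group — 9 integers — with no two summing to 46.
The 10th integer lands in an occupied pair, forcing a sum of 46.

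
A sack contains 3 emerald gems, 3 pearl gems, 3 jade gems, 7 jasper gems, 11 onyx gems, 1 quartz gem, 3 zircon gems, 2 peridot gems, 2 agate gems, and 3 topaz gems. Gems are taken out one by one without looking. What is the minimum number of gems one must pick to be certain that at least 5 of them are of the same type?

By the pigeonhole principle, the 10 types are the holes; the gems drawn are the pigeons.
To avoid 5 of any one type, the worst case takes at most 4 of each type, or every gem of a type that has fewer than 4.
That gives 3 + 3 + 3 + 4 + 4 + 1 + 3 + 2 + 2 + 3 = 28 gems with no type reaching 5.
The next gem forces some type to 5, so 28 + 1 = 29.

29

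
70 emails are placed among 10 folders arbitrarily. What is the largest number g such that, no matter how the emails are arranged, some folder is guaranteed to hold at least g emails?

7

By pigeonhole, the 10 folders are the holes and the 70 emails are the pigeons.
If every folder held at most 6 emails, the total would be at most 10 × 6 = 60, which is less than 70.
So some folder holds at least ⌈70/10⌉ = 7 emails.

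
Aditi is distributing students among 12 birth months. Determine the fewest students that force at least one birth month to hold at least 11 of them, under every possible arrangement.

121

With 120 students one could put exactly 10 in each of the 12 birth months, and no birth month would reach 11.
One more student must land in a birth month that already has 10, giving it 11.
So 12 × 10 + 1 = 121 students are required.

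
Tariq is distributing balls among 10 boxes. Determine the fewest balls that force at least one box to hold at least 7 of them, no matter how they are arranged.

With 60 balls one could put exactly 6 in each of the 10 boxes, and no box would reach 7.
By pigeonhole, one more ball must land in a box that already has 6, giving it 7.
So 10 × 6 + 1 = 61 balls are required.

61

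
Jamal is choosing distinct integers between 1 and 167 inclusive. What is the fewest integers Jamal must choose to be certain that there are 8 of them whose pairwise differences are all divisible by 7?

Integers whose pairwise differences are multiples of 7 are exactly those sharing a remainder mod 7. Pigeonhole: the 7 residue classes mod 7 are the pigeonholes.
With 49 integers one could put 7 in each residue class and have no class reach 8.
The 50th integer pushes some class to 8, so 7·7 + 1 = 50.

50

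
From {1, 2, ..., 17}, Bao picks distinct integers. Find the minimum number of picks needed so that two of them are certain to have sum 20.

Two chosen integers sum to 20 exactly when both halves of some pair {x, 20−x} with 3 ≤ x ≤ 20−x ≤ 17 are chosen — 7 such pairs.
The remaining 3 elements (those with no distinct partner in range) can never complete a 20-sum, so the worst case takes all of them and one from each pair: 3 + 7 = 10.
The 11th integer has to be the second member of some pair, so 10 + 1 = 11.

11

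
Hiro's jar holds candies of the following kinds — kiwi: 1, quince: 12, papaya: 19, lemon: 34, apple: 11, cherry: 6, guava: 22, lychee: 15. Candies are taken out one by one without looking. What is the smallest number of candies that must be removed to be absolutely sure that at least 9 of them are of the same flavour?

56

Pigeonhole: the 8 flavours are the holes; the candies drawn are the pigeons.
To avoid 9 of any one flavour, the worst case takes at most 8 of each flavour, or every candy of a flavour that has fewer than 8.
That gives 1 + 8 + 8 + 8 + 8 + 6 + 8 + 8 = 55 candies with no flavour reaching 9.
The next candy forces some flavour to 9, so 55 + 1 = 56.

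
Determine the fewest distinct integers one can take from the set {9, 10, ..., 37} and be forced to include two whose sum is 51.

18

Two chosen integers sum to 51 exactly when both halves of some pair {x, 51−x} with 14 ≤ x ≤ 51−x ≤ 37 are chosen — 12 such pairs.
The remaining 5 elements (those with no distinct partner in range) can never complete a 51-sum, so the worst case takes all of them and one from each pair: 5 + 12 = 17.
By the pigeonhole principle, the 18th integer has to be the second member of some pair, so 17 + 1 = 18.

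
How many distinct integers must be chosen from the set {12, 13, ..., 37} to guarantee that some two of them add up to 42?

18

Two chosen integers sum to 42 exactly when both halves of some pair {x, 42−x} with 12 ≤ x ≤ 42−x ≤ 30 are chosen — 9 such pairs.
The remaining 8 elements (those with no distinct partner in range) can never complete a 42-sum, so the worst case takes all of them and one from each pair: 8 + 9 = 17.
The 18th integer has to be the second member of some pair, so 17 + 1 = 18.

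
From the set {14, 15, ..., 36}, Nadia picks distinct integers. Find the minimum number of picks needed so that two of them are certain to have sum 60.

A set avoiding the sum 60 can contain at most one of each pair {x, 60−x}, plus the 11 elements whose complement lies outside the range or equal to its own complement.
The integers 14, …, 30 (17 of them) are such a set: any two sum to at least 14+15 = 29 and at most 29+30 = 59 < 60.
By pigeonhole, any 18th integer completes one of the 6 pairs, so 18 choices force a sum of 60.

18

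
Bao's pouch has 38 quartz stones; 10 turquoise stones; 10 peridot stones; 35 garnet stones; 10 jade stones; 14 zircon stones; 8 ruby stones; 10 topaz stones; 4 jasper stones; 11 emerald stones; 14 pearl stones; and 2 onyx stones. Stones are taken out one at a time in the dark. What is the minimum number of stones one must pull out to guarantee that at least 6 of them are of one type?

57

An adversary could hand out at most 5 stones per type (jasper, onyx run out sooner): 5 + 5 + 5 + 5 + 5 + 5 + 5 + 5 + 4 + 5 + 5 + 2 = 56 stones and still no type has 6.
By pigeonhole, one more stone lands in a type already at 5, so 57 draws are enough and 56 are not.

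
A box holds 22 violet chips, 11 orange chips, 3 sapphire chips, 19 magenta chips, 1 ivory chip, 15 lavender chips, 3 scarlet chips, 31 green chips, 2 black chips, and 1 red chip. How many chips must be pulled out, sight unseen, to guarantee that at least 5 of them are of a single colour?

An adversary could hand out at most 4 chips per colour (5 colours run out sooner): 4 + 4 + 3 + 4 + 1 + 4 + 3 + 4 + 2 + 1 = 30 chips and still no colour has 5.
By the pigeonhole principle, one more chip lands in a colour already at 4, so 31 draws are enough and 30 are not.

31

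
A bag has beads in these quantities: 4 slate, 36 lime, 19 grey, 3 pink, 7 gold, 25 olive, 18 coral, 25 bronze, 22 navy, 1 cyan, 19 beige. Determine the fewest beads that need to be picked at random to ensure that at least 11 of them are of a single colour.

By the pigeonhole principle, put each drawn bead into a box by colour. The largest draw with every box below 11 takes min(count, 10) from each colour; colours with fewer than 10 contribute all they have.
Σ min(cᵢ, 10) = 4 + 10 + 10 + 3 + 7 + 10 + 10 + 10 + 10 + 1 + 10 = 85.
Draw number 85 + 1 = 86 must push one box to 11.

86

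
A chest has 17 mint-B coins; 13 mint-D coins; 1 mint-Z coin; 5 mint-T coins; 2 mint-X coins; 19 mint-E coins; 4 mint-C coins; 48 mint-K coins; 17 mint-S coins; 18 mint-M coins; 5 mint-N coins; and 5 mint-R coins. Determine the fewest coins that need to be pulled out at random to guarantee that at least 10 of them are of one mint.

Put each drawn coin into a box by mint. The largest draw with every box below 10 takes min(count, 9) from each mint; mints with fewer than 9 contribute all they have.
Σ min(cᵢ, 9) = 9 + 9 + 1 + 5 + 2 + 9 + 4 + 9 + 9 + 9 + 5 + 5 = 76.
Draw number 76 + 1 = 77 must push one box to 10.

77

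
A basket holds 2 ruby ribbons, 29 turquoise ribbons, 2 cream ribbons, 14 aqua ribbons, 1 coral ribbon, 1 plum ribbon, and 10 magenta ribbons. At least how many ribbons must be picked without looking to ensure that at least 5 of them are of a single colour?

19

By pigeonhole, the 7 colours are the holes; the ribbons drawn are the pigeons.
To avoid 5 of any one colour, the worst case takes at most 4 of each colour, or every ribbon of a colour that has fewer than 4.
That gives 2 + 4 + 2 + 4 + 1 + 1 + 4 = 18 ribbons with no colour reaching 5.
The next ribbon forces some colour to 5, so 18 + 1 = 19.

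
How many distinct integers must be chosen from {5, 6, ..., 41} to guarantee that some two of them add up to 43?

21

Group the elements by complementary pair {x, 43−x}: {5,38}, {6,37}, {7,36}, …, giving 17 two-element pairs and 3 integers whose partner 43−x falls outside [5,41].
Pigeonhole: treating each of those 20 groups as a pigeonhole, one can pick one integer per group — 20 integers — with no two summing to 43.
The 21st integer lands in an occupied pair, forcing a sum of 43.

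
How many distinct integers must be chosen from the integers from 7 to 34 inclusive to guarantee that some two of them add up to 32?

20

Two chosen integers sum to 32 exactly when both halves of some pair {x, 32−x} with 7 ≤ x ≤ 32−x ≤ 25 are chosen — 9 such pairs.
The remaining 10 elements (those with no distinct partner in range) can never complete a 32-sum, so the worst case takes all of them and one from each pair: 10 + 9 = 19.
Pigeonhole: the 20th integer has to be the second member of some pair, so 19 + 1 = 20.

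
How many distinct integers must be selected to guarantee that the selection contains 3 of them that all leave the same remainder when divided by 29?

59

By the pigeonhole principle, the 29 residue classes mod 29 are the pigeonholes.
With 58 integers one could put 2 in each residue class and have no class reach 3.
The 59th integer pushes some class to 3, so 29·2 + 1 = 59.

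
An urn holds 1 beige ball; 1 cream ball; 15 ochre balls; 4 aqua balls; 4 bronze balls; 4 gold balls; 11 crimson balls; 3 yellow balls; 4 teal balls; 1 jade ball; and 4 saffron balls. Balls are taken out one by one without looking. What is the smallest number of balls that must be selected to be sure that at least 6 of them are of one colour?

37

Put each drawn ball into a box by colour. The largest draw with every box below 6 takes min(count, 5) from each colour; colours with fewer than 5 contribute all they have.
Σ min(cᵢ, 5) = 1 + 1 + 5 + 4 + 4 + 4 + 5 + 3 + 4 + 1 + 4 = 36.
Draw number 36 + 1 = 37 must push one box to 6.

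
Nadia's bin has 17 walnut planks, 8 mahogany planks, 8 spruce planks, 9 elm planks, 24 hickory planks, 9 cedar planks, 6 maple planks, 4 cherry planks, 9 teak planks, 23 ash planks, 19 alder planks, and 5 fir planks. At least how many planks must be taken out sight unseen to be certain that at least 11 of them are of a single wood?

99

The 12 woods are the holes; the planks drawn are the pigeons.
To avoid 11 of any one wood, the worst case takes at most 10 of each wood, or every plank of a wood that has fewer than 10.
That gives 10 + 8 + 8 + 9 + 10 + 9 + 6 + 4 + 9 + 10 + 10 + 5 = 98 planks with no wood reaching 11.
The next plank forces some wood to 11, so 98 + 1 = 99.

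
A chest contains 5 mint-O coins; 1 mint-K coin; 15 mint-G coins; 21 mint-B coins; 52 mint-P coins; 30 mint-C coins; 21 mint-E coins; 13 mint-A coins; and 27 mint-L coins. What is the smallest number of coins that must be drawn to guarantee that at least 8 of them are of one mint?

56

By the pigeonhole principle, the 9 mints are the holes; the coins drawn are the pigeons.
To avoid 8 of any one mint, the worst case takes at most 7 of each mint, or every coin of a mint that has fewer than 7.
That gives 5 + 1 + 7 + 7 + 7 + 7 + 7 + 7 + 7 = 55 coins with no mint reaching 8.
The next coin forces some mint to 8, so 55 + 1 = 56.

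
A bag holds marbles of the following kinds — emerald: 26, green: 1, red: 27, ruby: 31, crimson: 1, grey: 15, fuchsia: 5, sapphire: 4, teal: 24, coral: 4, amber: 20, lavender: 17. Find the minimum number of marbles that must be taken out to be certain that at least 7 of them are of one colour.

Pigeonhole: put each drawn marble into a box by colour. The largest draw with every box below 7 takes min(count, 6) from each colour; colours with fewer than 6 contribute all they have.
Σ min(cᵢ, 6) = 6 + 1 + 6 + 6 + 1 + 6 + 5 + 4 + 6 + 4 + 6 + 6 = 57.
Draw number 57 + 1 = 58 must push one box to 7.

58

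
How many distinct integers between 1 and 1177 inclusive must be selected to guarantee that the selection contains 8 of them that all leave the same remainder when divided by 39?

274

By the pigeonhole principle, the 39 residue classes mod 39 are the pigeonholes.
With 273 integers one could put 7 in each residue class and have no class reach 8.
The 274th integer pushes some class to 8, so 39·7 + 1 = 274.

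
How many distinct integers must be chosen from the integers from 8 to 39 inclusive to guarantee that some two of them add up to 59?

23

A set avoiding the sum 59 can contain at most one of each pair {x, 59−x}, plus the 12 elements whose complement lies outside the range.
The integers 8, …, 29 (22 of them) are such a set: any two sum to at least 8+9 = 17 and at most 28+29 = 57 < 59.
Any 23rd integer completes one of the 10 pairs, so 23 choices force a sum of 59.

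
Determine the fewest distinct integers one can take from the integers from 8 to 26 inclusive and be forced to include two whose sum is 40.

14

Group the elements by complementary pair {x, 40−x}: {14,26}, {15,25}, {16,24}, …, giving 6 two-element pairs, the single value 20 (it cannot pair with itself since the integers are distinct), and 6 integers whose partner 40−x falls outside [8,26].
Treating each of those 13 groups as a pigeonhole, one can pick one integer per group — 13 integers — with no two summing to 40.
The 14th integer lands in an occupied pair, forcing a sum of 40.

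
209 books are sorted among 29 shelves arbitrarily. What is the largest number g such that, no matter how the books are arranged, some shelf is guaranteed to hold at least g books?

The 29 shelves are the holes and the 209 books are the pigeons.
If every shelf held at most 7 books, the total would be at most 29 × 7 = 203, which is less than 209.
So some shelf holds at least ⌈209/29⌉ = 8 books.

8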